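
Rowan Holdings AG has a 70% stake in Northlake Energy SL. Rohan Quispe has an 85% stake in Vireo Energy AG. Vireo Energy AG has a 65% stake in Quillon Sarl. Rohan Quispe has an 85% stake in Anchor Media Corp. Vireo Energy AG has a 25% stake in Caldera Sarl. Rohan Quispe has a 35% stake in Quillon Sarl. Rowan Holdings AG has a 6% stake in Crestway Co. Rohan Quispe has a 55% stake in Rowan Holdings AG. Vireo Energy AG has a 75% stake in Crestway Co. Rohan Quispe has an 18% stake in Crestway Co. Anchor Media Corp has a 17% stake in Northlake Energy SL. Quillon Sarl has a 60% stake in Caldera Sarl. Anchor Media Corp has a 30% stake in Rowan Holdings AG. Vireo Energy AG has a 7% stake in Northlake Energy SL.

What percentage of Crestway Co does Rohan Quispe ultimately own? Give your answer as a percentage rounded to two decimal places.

Rohan reaches Crestway along 4 paths.
Via Vireo: 85% × 75% = 63.75%.
Direct stake: 18% = 18%.
Via Rowan: 55% × 6% = 3.3%.
Via Anchor → Rowan: 85% × 30% × 6% = 1.53%.
Total: 63.75% + 18% + 3.3% + 1.53% = 86.58%.

86.58%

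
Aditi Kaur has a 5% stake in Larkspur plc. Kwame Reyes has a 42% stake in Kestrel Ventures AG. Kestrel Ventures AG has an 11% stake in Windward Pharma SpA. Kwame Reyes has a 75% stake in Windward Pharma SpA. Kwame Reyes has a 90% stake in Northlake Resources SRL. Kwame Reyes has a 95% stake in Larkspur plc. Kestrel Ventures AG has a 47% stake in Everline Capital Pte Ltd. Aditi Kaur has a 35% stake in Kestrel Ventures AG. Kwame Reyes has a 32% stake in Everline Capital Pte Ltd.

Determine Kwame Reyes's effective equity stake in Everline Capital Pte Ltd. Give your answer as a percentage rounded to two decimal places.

Kwame reaches Everline along 2 paths.
Direct stake: 32% = 32%.
Via Kestrel: 42% × 47% = 19.74%.
Total: 32% + 19.74% = 51.74%.

51.74%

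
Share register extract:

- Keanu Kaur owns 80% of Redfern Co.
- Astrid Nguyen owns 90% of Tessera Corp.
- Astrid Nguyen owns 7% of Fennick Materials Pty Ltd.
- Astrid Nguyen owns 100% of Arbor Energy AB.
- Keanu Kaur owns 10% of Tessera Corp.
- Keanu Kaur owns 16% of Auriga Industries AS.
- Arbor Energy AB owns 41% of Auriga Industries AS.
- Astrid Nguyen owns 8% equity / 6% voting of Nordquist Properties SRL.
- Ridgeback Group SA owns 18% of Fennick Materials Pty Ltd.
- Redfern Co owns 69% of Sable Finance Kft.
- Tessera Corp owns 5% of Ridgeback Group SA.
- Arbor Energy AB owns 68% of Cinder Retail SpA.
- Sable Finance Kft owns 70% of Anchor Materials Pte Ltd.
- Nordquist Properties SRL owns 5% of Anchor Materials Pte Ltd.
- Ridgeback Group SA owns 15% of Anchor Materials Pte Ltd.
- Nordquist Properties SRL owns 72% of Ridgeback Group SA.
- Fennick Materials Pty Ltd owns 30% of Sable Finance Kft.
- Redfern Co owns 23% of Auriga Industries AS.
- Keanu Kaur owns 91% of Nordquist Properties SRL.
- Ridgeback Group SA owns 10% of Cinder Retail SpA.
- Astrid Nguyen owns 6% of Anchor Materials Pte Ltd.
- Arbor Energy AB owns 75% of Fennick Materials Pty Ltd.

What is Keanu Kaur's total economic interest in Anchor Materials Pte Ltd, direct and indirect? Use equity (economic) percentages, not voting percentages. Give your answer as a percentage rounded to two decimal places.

Keanu reaches Anchor along 6 paths.
Via Nordquist → Ridgeback → Fennick → Sable: 91% × 72% × 18% × 30% × 70% = 2.476656%.
Via Tessera → Ridgeback → Fennick → Sable: 10% × 5% × 18% × 30% × 70% = 0.0189%.
Via Redfern → Sable: 80% × 69% × 70% = 38.64%.
Via Nordquist → Ridgeback: 91% × 72% × 15% = 9.828%.
Via Tessera → Ridgeback: 10% × 5% × 15% = 0.075%.
Via Nordquist: 91% × 5% = 4.55%.
Total: 2.476656% + 0.0189% + 38.64% + 9.828% + 0.075% + 4.55% = 55.588556%.
Rounded: 55.59%.

55.59%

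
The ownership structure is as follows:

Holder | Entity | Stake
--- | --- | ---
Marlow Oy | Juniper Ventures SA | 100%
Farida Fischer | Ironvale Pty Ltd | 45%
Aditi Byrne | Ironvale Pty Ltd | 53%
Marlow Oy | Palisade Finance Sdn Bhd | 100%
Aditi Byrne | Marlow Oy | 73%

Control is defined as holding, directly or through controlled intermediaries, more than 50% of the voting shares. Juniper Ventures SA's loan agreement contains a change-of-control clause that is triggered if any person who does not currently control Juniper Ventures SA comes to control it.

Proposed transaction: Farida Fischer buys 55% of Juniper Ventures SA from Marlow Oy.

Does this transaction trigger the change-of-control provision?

The purchase adds only to Farida's holdings (Marlow's stake shrinks), so Farida is the only person who could newly come to control Juniper.
Farida's largest direct stake is 45% in Ironvale, which does not meet the threshold, so Farida controls no company.
Neither Farida nor any entity Farida controls holds any voting interest in Juniper.
So before the transaction, Farida does not control Juniper.
After the purchase, Farida holds 55% of Juniper directly, and Marlow's stake falls to 45%.
Farida holds 55% of Juniper, so Farida controls Juniper.
Farida did not control Juniper before and does after, so the clause is triggered.

Yes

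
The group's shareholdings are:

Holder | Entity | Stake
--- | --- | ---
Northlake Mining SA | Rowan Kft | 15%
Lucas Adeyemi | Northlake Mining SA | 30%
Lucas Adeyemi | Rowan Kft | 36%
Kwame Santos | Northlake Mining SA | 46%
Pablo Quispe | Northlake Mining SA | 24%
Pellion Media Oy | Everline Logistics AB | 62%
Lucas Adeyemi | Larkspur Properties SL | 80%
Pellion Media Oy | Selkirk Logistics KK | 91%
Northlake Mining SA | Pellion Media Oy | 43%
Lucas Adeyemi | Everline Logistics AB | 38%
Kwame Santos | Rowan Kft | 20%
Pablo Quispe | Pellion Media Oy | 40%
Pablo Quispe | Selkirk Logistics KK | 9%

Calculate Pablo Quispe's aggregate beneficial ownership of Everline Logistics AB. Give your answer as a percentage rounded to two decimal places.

Pablo reaches Everline along 2 paths.
Via Northlake → Pellion: 24% × 43% × 62% = 6.3984%.
Via Pellion: 40% × 62% = 24.8%.
Total: 6.3984% + 24.8% = 31.1984%.
Rounded: 31.20%.

31.20%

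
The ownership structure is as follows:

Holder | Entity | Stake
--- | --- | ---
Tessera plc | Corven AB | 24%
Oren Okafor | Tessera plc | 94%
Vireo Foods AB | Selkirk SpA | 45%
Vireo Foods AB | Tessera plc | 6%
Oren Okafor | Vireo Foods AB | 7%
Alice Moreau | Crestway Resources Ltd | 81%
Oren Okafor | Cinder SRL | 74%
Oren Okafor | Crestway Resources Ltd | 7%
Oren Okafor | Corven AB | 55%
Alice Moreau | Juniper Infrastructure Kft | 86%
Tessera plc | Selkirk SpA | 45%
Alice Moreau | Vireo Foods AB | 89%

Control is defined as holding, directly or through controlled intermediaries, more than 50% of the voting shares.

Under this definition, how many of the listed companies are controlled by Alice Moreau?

Alice holds 89% of Vireo, so Alice controls Vireo.
Alice holds 86% of Juniper, so Alice controls Juniper.
Alice holds 81% of Crestway, so Alice controls Crestway.
No other company's threshold is met.
Alice controls 3 companies.

3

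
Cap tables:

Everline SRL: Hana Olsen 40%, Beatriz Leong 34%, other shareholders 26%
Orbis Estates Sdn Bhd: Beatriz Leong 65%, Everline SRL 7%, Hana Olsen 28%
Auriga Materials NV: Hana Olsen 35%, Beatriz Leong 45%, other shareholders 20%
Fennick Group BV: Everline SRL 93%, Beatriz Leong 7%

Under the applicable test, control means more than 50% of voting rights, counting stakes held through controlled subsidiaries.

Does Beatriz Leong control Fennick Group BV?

Beatriz holds 65% of Orbis, so Beatriz controls Orbis.
In Fennick, Beatriz's side holds only 7%, not > 50%.
So Beatriz does not control Fennick.

No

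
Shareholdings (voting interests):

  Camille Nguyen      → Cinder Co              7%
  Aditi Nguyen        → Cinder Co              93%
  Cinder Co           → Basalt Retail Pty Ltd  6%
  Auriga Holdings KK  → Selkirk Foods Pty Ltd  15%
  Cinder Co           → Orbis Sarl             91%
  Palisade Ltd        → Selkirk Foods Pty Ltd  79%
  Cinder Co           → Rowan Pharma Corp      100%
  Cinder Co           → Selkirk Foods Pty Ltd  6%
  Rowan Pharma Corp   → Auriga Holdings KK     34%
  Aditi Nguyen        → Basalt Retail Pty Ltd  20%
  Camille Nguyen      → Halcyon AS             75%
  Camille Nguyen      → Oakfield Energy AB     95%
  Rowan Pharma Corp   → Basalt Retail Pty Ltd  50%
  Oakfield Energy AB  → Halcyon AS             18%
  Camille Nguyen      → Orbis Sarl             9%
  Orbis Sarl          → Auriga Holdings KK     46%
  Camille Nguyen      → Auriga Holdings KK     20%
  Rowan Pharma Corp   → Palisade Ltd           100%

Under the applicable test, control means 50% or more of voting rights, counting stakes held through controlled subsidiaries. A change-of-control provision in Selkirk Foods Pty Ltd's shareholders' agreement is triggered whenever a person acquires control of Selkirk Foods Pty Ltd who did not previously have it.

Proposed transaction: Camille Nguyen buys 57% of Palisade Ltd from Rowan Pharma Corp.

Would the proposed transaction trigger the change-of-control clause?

The purchase adds only to Camille's holdings (Rowan's stake shrinks), so Camille is the only person who could newly come to control Selkirk.
Camille holds 95% of Oakfield, so Camille controls Oakfield.
Camille and Oakfield together hold 75% + 18% = 93% of Halcyon, so Camille controls Halcyon.
Neither Camille nor any entity Camille controls holds any voting interest in Selkirk.
So before the transaction, Camille does not control Selkirk.
After the purchase, Camille holds 57% of Palisade directly, and Rowan's stake falls to 43%.
Camille holds 57% of Palisade, so Camille controls Palisade.
Palisade holds 79% of Selkirk, so Camille controls Selkirk.
Camille did not control Selkirk before and does after, so the clause is triggered.

Yes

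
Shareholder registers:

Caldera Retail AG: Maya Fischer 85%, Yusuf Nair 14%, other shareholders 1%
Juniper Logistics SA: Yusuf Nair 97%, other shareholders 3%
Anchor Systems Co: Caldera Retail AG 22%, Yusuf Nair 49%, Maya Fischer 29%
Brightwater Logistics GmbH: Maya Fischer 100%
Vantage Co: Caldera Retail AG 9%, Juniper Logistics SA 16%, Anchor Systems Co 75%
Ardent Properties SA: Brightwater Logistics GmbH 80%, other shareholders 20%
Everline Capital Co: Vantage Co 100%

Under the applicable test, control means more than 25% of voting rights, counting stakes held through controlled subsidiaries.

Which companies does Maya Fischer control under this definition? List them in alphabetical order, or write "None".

Maya holds 85% of Caldera, so Maya controls Caldera.
Caldera and Maya together hold 22% + 29% = 51% of Anchor, so Maya controls Anchor.
Maya holds 100% of Brightwater, so Maya controls Brightwater.
Caldera and Anchor together hold 9% + 75% = 84% of Vantage, so Maya controls Vantage.
Brightwater holds 80% of Ardent, so Maya controls Ardent.
Vantage holds 100% of Everline, so Maya controls Everline.
No other company's threshold is met.

Anchor Systems Co, Ardent Properties SA, Brightwater Logistics GmbH, Caldera Retail AG, Everline Capital Co, Vantage Co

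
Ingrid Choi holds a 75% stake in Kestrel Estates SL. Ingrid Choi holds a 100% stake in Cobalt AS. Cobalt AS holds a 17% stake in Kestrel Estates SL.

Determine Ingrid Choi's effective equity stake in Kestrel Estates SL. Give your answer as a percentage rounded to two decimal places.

Ingrid reaches Kestrel along 2 paths.
Direct stake: 75% = 75%.
Via Cobalt: 100% × 17% = 17%.
Total: 75% + 17% = 92%.
Rounded: 92.00%.

92.00%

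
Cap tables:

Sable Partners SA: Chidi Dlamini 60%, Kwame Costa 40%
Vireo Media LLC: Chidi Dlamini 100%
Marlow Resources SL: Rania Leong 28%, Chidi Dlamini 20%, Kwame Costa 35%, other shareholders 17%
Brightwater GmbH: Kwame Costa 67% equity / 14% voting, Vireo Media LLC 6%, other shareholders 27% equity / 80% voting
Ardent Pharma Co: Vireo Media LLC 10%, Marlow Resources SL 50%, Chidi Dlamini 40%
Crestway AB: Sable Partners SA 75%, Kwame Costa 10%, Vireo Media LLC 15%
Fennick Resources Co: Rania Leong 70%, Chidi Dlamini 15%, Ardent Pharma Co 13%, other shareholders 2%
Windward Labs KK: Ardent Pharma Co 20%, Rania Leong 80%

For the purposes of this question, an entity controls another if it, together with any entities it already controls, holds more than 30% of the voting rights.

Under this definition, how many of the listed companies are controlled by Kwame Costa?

Kwame holds 40% of Sable, so Kwame controls Sable.
Kwame holds 35% of Marlow, so Kwame controls Marlow.
Marlow holds 50% of Ardent, so Kwame controls Ardent.
Sable and Kwame together hold 75% + 10% = 85% of Crestway, so Kwame controls Crestway.
No other company's threshold is met.
Kwame controls 4 companies.

4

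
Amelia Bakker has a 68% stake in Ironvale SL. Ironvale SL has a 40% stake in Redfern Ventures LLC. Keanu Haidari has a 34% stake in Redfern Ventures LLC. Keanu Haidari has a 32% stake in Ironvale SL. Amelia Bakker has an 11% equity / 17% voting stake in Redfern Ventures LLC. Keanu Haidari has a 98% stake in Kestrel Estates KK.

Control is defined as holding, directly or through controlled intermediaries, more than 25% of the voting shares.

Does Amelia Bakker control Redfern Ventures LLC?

Amelia holds 68% of Ironvale, so Amelia controls Ironvale.
Ironvale and Amelia together hold 40% + 17% = 57% of Redfern, so Amelia controls Redfern.

Yes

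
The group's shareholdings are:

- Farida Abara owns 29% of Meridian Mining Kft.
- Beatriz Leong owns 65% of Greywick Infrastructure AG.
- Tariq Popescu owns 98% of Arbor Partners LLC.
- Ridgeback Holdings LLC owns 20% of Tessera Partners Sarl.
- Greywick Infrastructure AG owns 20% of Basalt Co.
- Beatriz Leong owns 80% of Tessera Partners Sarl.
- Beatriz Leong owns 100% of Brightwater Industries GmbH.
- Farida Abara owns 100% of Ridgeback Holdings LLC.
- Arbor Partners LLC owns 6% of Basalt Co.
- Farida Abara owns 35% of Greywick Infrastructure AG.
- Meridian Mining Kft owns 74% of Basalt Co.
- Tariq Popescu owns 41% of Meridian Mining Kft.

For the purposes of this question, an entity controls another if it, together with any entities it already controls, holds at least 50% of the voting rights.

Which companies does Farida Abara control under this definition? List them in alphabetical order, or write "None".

Farida holds 100% of Ridgeback, so Farida controls Ridgeback.
No other company's threshold is met.

Ridgeback Holdings LLC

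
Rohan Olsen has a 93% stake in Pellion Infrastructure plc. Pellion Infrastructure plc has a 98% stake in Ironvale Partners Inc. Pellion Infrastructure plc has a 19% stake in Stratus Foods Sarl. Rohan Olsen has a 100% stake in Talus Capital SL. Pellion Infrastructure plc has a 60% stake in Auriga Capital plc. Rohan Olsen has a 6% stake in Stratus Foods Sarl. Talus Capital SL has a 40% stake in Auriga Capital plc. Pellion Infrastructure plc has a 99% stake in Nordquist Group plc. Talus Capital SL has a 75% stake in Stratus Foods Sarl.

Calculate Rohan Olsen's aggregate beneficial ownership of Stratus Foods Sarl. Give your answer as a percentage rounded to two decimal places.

Rohan reaches Stratus along 3 paths.
Direct stake: 6% = 6%.
Via Talus: 100% × 75% = 75%.
Via Pellion: 93% × 19% = 17.67%.
Total: 6% + 75% + 17.67% = 98.67%.

98.67%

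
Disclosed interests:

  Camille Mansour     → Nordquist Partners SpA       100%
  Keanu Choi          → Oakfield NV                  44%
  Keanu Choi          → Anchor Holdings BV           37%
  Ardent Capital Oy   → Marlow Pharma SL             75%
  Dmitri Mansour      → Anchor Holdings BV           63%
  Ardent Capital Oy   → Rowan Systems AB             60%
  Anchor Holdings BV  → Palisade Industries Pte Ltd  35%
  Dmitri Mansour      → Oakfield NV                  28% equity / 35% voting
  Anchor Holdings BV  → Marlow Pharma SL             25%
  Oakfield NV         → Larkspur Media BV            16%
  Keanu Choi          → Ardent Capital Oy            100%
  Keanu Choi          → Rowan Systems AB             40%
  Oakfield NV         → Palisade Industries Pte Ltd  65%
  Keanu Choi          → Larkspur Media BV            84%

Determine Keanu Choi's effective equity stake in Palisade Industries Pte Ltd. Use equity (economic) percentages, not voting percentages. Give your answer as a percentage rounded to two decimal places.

41.55%

Keanu reaches Palisade along 2 paths.
Via Oakfield: 44% × 65% = 28.6%.
Via Anchor: 37% × 35% = 12.95%.
Total: 28.6% + 12.95% = 41.55%.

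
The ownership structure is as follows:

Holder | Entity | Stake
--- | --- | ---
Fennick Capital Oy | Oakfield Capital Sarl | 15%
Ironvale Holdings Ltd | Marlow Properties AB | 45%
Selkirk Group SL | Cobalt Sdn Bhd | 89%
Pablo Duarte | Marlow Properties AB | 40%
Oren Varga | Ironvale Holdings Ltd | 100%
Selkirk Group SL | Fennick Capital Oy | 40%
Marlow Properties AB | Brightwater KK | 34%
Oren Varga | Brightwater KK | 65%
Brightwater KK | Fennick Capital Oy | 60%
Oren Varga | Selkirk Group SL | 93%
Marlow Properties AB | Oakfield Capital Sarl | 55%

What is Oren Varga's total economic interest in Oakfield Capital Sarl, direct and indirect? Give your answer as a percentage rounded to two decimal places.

Oren reaches Oakfield along 4 paths.
Via Selkirk → Fennick: 93% × 40% × 15% = 5.58%.
Via Ironvale → Marlow → Brightwater → Fennick: 100% × 45% × 34% × 60% × 15% = 1.377%.
Via Brightwater → Fennick: 65% × 60% × 15% = 5.85%.
Via Ironvale → Marlow: 100% × 45% × 55% = 24.75%.
Total: 5.58% + 1.377% + 5.85% + 24.75% = 37.557%.
Rounded: 37.56%.

37.56%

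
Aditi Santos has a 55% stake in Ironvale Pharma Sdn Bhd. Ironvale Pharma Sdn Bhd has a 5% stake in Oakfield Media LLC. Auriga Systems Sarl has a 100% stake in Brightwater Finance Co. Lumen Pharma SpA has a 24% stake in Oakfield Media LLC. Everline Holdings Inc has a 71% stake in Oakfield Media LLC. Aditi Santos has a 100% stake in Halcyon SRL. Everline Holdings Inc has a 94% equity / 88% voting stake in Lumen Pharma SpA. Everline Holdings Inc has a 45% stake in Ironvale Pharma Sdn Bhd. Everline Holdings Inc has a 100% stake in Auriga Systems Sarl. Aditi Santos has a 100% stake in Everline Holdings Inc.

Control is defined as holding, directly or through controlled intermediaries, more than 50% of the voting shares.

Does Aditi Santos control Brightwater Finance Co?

Aditi holds 100% of Everline, so Aditi controls Everline.
Everline holds 100% of Auriga, so Aditi controls Auriga.
Auriga holds 100% of Brightwater, so Aditi controls Brightwater.

Yes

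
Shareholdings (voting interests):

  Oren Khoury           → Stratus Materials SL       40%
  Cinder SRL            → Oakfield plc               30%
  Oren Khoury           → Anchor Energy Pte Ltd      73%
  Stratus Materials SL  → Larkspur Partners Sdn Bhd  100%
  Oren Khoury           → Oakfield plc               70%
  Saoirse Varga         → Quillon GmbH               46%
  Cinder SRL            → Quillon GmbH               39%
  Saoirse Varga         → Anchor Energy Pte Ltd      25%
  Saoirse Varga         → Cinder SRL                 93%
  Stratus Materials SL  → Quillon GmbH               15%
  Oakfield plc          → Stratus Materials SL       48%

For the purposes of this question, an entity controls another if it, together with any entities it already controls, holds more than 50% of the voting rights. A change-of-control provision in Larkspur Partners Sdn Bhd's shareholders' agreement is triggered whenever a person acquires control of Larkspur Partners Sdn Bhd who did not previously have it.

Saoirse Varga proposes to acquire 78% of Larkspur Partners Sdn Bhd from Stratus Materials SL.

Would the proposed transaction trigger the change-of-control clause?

The purchase adds only to Saoirse's holdings (Stratus's stake shrinks), so Saoirse is the only person who could newly come to control Larkspur.
Saoirse holds 93% of Cinder, so Saoirse controls Cinder.
Saoirse and Cinder together hold 46% + 39% = 85% of Quillon, so Saoirse controls Quillon.
Neither Saoirse nor any entity Saoirse controls holds any voting interest in Larkspur.
So before the transaction, Saoirse does not control Larkspur.
After the purchase, Saoirse holds 78% of Larkspur directly, and Stratus's stake falls to 22%.
Saoirse holds 78% of Larkspur, so Saoirse controls Larkspur.
Saoirse did not control Larkspur before and does after, so the clause is triggered.

Yes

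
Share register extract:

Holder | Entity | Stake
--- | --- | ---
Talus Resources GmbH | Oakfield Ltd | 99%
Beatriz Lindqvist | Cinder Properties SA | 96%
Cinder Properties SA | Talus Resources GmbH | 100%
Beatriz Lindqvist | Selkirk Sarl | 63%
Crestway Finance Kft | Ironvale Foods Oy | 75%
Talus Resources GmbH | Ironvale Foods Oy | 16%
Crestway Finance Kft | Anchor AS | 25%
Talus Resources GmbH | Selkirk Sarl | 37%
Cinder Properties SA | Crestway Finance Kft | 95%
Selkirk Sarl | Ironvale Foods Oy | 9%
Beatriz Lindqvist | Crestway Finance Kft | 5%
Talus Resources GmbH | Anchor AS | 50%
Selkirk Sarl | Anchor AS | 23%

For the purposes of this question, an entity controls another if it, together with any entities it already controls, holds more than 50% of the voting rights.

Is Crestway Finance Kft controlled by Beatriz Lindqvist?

Beatriz holds 96% of Cinder, so Beatriz controls Cinder.
Beatriz and Cinder together hold 5% + 95% = 100% of Crestway, so Beatriz controls Crestway.

Yes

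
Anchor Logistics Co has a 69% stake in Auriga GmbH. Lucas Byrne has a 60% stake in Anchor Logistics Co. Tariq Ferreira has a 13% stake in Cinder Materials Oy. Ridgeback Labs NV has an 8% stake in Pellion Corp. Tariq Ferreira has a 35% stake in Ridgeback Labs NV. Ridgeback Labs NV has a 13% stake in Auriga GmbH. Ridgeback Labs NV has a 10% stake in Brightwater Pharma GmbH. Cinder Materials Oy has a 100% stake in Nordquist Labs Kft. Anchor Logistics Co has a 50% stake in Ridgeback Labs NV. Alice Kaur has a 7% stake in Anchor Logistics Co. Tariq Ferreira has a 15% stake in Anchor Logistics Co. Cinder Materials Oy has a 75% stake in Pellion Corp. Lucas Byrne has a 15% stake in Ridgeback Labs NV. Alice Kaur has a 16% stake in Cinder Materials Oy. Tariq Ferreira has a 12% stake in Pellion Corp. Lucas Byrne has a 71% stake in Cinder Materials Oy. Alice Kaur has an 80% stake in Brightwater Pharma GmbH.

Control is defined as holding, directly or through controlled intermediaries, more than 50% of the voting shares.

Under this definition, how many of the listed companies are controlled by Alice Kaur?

Alice holds 80% of Brightwater, so Alice controls Brightwater.
No other company's threshold is met.
Alice controls 1 company.

1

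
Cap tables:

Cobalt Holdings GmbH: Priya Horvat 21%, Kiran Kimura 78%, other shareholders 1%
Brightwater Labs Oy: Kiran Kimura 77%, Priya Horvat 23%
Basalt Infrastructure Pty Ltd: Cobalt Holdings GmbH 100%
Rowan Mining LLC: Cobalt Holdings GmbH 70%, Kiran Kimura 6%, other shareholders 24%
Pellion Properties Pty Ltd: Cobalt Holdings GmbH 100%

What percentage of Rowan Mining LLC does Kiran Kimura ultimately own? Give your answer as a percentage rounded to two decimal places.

Kiran reaches Rowan along 2 paths.
Via Cobalt: 78% × 70% = 54.6%.
Direct stake: 6% = 6%.
Total: 54.6% + 6% = 60.6%.
Rounded: 60.60%.

60.60%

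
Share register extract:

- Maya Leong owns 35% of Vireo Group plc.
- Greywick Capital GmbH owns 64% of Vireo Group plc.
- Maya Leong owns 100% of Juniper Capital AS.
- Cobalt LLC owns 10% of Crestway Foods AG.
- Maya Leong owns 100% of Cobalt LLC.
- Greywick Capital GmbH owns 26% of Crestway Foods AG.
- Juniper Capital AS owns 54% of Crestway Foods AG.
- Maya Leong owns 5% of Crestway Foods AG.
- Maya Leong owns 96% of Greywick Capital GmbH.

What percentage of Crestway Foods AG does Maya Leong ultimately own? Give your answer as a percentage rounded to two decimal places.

93.96%

Maya reaches Crestway along 4 paths.
Via Juniper: 100% × 54% = 54%.
Direct stake: 5% = 5%.
Via Cobalt: 100% × 10% = 10%.
Via Greywick: 96% × 26% = 24.96%.
Total: 54% + 5% + 10% + 24.96% = 93.96%.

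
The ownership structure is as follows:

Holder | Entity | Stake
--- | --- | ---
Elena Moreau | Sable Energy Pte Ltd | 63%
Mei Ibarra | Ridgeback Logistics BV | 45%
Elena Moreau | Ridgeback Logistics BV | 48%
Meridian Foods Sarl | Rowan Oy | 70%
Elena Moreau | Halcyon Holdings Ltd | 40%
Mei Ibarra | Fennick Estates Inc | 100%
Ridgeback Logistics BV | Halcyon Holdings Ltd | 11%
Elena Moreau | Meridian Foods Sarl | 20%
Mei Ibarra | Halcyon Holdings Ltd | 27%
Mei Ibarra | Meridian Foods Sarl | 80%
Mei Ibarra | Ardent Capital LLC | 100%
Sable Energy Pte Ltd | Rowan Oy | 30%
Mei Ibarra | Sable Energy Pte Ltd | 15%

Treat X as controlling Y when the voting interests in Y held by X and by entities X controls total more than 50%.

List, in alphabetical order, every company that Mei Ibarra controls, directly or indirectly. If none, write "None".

Ardent Capital LLC, Fennick Estates Inc, Meridian Foods Sarl, Rowan Oy

Mei holds 80% of Meridian, so Mei controls Meridian.
Mei holds 100% of Fennick, so Mei controls Fennick.
Mei holds 100% of Ardent, so Mei controls Ardent.
Meridian holds 70% of Rowan, so Mei controls Rowan.
No other company's threshold is met.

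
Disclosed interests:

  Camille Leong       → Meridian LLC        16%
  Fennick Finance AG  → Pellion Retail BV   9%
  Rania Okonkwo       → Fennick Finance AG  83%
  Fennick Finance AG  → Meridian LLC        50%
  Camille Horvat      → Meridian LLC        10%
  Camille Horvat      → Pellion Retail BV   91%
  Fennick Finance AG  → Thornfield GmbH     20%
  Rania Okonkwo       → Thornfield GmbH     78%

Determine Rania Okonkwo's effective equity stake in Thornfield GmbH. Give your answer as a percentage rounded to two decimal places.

94.60%

Rania reaches Thornfield along 2 paths.
Direct stake: 78% = 78%.
Via Fennick: 83% × 20% = 16.6%.
Total: 78% + 16.6% = 94.6%.
Rounded: 94.60%.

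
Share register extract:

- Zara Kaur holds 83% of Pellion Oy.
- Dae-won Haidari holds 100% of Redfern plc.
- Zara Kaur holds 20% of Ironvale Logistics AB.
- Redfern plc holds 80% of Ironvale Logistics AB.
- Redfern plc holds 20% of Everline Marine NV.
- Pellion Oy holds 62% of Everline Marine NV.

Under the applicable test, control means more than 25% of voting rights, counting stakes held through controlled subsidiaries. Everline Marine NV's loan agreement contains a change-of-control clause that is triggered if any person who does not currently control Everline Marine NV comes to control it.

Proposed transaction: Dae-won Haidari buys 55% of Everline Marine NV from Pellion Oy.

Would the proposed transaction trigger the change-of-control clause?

The purchase adds only to Dae-won's holdings (Pellion's stake shrinks), so Dae-won is the only person who could newly come to control Everline.
Dae-won holds 100% of Redfern, so Dae-won controls Redfern.
Redfern holds 80% of Ironvale, so Dae-won controls Ironvale.
In Everline, Dae-won's side holds only 20%, not > 25%.
So before the transaction, Dae-won does not control Everline.
After the purchase, Dae-won holds 55% of Everline directly, and Pellion's stake falls to 7%.
Redfern and Dae-won together hold 20% + 55% = 75% of Everline, so Dae-won controls Everline.
Dae-won did not control Everline before and does after, so the clause is triggered.

Yes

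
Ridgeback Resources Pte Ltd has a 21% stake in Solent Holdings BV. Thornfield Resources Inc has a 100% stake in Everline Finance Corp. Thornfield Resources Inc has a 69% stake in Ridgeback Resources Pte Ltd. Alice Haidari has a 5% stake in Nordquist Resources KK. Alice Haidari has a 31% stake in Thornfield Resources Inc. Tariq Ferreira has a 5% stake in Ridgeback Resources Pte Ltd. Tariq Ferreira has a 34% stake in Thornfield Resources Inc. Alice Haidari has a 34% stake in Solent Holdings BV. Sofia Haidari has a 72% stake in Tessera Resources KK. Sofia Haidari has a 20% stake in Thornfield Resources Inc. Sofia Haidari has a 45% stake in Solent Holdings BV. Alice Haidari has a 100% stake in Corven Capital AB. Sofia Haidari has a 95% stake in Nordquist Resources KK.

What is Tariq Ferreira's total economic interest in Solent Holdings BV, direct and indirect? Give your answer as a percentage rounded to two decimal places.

Tariq reaches Solent along 2 paths.
Via Ridgeback: 5% × 21% = 1.05%.
Via Thornfield → Ridgeback: 34% × 69% × 21% = 4.9266%.
Total: 1.05% + 4.9266% = 5.9766%.
Rounded: 5.98%.

5.98%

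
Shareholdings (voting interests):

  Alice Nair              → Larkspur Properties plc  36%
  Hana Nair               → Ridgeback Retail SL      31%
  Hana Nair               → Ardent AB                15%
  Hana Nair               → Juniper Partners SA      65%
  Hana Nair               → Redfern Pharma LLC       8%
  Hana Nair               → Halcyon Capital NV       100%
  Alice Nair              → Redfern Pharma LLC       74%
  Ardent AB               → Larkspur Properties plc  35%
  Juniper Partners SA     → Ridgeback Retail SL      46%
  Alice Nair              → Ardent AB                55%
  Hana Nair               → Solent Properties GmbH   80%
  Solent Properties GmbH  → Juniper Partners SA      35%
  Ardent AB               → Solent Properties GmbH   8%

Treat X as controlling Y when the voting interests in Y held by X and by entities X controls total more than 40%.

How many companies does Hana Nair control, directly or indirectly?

4

Hana holds 80% of Solent, so Hana controls Solent.
Solent and Hana together hold 35% + 65% = 100% of Juniper, so Hana controls Juniper.
Hana holds 100% of Halcyon, so Hana controls Halcyon.
Juniper and Hana together hold 46% + 31% = 77% of Ridgeback, so Hana controls Ridgeback.
No other company's threshold is met.
Hana controls 4 companies.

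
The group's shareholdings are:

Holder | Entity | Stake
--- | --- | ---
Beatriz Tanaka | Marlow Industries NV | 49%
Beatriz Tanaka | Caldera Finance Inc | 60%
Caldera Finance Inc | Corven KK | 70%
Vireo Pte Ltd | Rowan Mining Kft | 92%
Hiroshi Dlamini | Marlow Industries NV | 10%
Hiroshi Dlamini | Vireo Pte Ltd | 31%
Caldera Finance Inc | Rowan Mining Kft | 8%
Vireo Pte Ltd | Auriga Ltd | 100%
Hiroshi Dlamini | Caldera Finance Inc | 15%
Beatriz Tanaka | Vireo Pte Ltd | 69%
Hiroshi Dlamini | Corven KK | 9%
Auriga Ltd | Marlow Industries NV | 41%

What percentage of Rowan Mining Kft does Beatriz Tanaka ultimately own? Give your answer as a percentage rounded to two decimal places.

68.28%

Beatriz reaches Rowan along 2 paths.
Via Caldera: 60% × 8% = 4.8%.
Via Vireo: 69% × 92% = 63.48%.
Total: 4.8% + 63.48% = 68.28%.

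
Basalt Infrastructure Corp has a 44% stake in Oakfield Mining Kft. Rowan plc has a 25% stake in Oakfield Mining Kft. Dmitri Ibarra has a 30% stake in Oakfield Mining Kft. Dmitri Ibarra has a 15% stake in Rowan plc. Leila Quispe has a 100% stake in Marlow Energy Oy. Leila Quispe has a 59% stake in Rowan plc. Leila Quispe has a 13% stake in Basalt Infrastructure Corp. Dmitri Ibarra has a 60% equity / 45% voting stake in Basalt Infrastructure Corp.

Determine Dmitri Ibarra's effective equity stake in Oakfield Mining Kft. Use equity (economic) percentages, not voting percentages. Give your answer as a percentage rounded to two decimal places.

60.15%

Dmitri reaches Oakfield along 3 paths.
Direct stake: 30% = 30%.
Via Rowan: 15% × 25% = 3.75%.
Via Basalt: 60% × 44% = 26.4%.
Total: 30% + 3.75% + 26.4% = 60.15%.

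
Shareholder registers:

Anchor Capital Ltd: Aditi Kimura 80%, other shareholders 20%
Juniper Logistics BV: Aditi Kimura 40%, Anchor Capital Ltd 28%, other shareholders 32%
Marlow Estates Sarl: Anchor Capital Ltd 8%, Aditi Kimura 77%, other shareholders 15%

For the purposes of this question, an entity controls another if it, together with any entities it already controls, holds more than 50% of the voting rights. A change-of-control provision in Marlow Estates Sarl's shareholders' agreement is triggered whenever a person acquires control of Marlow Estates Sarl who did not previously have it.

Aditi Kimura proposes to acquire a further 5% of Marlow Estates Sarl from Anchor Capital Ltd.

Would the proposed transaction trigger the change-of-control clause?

No

The purchase adds only to Aditi's holdings (Anchor's stake shrinks), so Aditi is the only person who could newly come to control Marlow.
Aditi holds 80% of Anchor, so Aditi controls Anchor.
Anchor and Aditi together hold 8% + 77% = 85% of Marlow, so Aditi controls Marlow.
So Aditi already controls Marlow before the transaction.
After the purchase, Aditi's direct stake in Marlow rises to 77% + 5% = 82%, and Anchor's stake falls to 3%.
Aditi controlled Marlow already, so this is not a new person acquiring control; every other person's position is unchanged or reduced.
No new person acquires control, so the clause is not triggered.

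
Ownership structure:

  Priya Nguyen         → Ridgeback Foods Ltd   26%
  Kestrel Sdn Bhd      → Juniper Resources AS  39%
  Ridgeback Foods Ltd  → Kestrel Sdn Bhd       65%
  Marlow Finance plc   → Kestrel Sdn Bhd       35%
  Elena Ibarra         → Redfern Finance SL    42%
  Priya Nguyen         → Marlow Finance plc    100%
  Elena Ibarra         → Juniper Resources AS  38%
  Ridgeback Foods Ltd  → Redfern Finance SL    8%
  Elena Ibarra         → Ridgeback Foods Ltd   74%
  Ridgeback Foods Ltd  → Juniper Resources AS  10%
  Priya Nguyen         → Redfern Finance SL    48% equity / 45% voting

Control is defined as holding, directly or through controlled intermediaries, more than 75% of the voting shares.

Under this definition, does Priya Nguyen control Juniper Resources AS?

No

Priya holds 100% of Marlow, so Priya controls Marlow.
Neither Priya nor any entity Priya controls holds any voting interest in Juniper.
So Priya does not control Juniper.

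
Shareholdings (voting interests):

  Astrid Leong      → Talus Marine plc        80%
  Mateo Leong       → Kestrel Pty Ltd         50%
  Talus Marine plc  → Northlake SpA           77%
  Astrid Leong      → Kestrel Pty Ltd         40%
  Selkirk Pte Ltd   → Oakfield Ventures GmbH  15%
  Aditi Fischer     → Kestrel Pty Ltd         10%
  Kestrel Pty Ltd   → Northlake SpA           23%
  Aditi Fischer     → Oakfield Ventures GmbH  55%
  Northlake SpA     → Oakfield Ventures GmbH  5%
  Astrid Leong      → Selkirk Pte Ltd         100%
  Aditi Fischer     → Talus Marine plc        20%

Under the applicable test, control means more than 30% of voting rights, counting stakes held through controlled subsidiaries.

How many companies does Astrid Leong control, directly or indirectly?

Astrid holds 80% of Talus, so Astrid controls Talus.
Astrid holds 40% of Kestrel, so Astrid controls Kestrel.
Kestrel and Talus together hold 23% + 77% = 100% of Northlake, so Astrid controls Northlake.
Astrid holds 100% of Selkirk, so Astrid controls Selkirk.
No other company's threshold is met.
Astrid controls 4 companies.

4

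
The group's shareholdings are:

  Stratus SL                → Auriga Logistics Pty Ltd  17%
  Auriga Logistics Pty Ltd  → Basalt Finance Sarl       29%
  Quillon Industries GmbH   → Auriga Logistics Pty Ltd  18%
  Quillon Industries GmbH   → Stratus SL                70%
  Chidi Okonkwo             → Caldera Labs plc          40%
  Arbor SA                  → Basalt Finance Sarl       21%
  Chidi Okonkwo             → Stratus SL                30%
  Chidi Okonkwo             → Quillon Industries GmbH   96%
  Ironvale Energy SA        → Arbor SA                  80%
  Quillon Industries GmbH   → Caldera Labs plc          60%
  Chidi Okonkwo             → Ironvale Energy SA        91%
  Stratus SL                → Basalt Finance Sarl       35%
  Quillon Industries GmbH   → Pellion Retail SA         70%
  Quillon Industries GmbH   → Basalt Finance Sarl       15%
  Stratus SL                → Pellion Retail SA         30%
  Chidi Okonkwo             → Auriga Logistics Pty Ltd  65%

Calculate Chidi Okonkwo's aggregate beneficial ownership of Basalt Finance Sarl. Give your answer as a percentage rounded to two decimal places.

92.36%

Chidi reaches Basalt along 8 paths.
Via Quillon → Stratus → Auriga: 96% × 70% × 17% × 29% = 3.31296%.
Via Stratus → Auriga: 30% × 17% × 29% = 1.479%.
Via Auriga: 65% × 29% = 18.85%.
Via Quillon → Auriga: 96% × 18% × 29% = 5.0112%.
Via Quillon: 96% × 15% = 14.4%.
Via Quillon → Stratus: 96% × 70% × 35% = 23.52%.
Via Stratus: 30% × 35% = 10.5%.
Via Ironvale → Arbor: 91% × 80% × 21% = 15.288%.
Total: 3.31296% + 1.479% + 18.85% + 5.0112% + 14.4% + 23.52% + 10.5% + 15.288% = 92.36116%.
Rounded: 92.36%.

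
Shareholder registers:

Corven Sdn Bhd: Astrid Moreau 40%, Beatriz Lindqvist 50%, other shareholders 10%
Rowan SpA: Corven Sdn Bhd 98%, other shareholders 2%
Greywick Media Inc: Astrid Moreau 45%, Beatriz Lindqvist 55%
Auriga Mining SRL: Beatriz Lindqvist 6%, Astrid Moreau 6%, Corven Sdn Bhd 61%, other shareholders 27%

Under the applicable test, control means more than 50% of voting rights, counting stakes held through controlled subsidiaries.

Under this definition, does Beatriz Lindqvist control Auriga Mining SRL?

Beatriz holds 55% of Greywick, so Beatriz controls Greywick.
In Auriga, Beatriz's side holds only 6%, not > 50%.
So Beatriz does not control Auriga.

No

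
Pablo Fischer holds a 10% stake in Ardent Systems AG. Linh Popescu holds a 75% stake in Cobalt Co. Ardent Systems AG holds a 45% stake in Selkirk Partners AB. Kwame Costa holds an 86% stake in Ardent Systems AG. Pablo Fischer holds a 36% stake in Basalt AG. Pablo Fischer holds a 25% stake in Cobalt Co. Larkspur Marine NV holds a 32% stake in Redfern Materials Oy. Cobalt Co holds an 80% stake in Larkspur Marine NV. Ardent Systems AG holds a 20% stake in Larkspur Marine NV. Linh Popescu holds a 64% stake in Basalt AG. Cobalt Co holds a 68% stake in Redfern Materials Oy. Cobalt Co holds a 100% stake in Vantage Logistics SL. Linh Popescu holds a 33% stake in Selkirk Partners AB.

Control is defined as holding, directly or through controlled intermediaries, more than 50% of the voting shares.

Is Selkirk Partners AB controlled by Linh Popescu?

Linh holds 75% of Cobalt, so Linh controls Cobalt.
Cobalt holds 100% of Vantage, so Linh controls Vantage.
Cobalt holds 80% of Larkspur, so Linh controls Larkspur.
Cobalt and Larkspur together hold 68% + 32% = 100% of Redfern, so Linh controls Redfern.
Linh holds 64% of Basalt, so Linh controls Basalt.
In Selkirk, Linh's side holds only 33%, not > 50%.
So Linh does not control Selkirk.

No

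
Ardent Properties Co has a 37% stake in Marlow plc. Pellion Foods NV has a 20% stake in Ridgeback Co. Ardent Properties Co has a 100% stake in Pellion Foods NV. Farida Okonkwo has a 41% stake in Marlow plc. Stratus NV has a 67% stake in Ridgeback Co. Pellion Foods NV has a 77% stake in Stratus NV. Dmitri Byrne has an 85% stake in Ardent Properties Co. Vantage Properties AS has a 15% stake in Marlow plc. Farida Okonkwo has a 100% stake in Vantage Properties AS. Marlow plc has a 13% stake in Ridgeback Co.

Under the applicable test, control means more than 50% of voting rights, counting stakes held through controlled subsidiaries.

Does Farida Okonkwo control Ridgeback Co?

Farida holds 100% of Vantage, so Farida controls Vantage.
Vantage and Farida together hold 15% + 41% = 56% of Marlow, so Farida controls Marlow.
In Ridgeback, Farida's side holds only 13%, not > 50%.
So Farida does not control Ridgeback.

No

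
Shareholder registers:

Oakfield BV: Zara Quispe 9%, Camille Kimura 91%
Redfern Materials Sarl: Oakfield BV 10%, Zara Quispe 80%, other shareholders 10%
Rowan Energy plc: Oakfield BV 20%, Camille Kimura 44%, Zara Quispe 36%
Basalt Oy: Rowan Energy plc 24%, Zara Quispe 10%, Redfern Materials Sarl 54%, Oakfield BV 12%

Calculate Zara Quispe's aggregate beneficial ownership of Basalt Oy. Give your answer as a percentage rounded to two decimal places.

63.84%

Zara reaches Basalt along 6 paths.
Via Oakfield → Rowan: 9% × 20% × 24% = 0.432%.
Via Rowan: 36% × 24% = 8.64%.
Direct stake: 10% = 10%.
Via Oakfield → Redfern: 9% × 10% × 54% = 0.486%.
Via Redfern: 80% × 54% = 43.2%.
Via Oakfield: 9% × 12% = 1.08%.
Total: 0.432% + 8.64% + 10% + 0.486% + 43.2% + 1.08% = 63.838%.
Rounded: 63.84%.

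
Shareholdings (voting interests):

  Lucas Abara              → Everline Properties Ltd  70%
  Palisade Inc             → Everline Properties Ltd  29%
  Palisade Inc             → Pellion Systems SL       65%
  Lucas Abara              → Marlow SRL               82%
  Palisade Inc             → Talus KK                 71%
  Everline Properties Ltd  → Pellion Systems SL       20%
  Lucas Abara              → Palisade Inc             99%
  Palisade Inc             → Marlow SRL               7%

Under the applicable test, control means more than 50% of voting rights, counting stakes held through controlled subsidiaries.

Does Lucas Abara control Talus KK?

Lucas holds 99% of Palisade, so Lucas controls Palisade.
Palisade holds 71% of Talus, so Lucas controls Talus.

Yes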